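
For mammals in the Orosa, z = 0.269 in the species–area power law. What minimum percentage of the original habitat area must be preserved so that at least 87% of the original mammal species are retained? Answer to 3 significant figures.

59.6%

Need (A_new/A_old)^0.269 = 0.87, so A_new/A_old = 0.87^(1/0.269) = 0.87^3.717
ln(A_new/A_old) = ln 0.87 / 0.269 = -0.1393 / 0.269 = -0.5177
A_new/A_old = e^-0.5177 ≈ 0.5959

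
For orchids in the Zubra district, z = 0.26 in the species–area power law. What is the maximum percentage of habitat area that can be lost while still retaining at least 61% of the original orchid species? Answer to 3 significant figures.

85.1%

Need (A_new/A_old)^0.26 = 0.61, so A_new/A_old = 0.61^(1/0.26) = 0.61^3.846
ln(A_new/A_old) = ln 0.61 / 0.26 = -0.4943 / 0.26 = -1.9011
A_new/A_old = e^-1.9011 ≈ 0.1494
Fraction that can be lost = 1 − 0.1494 = 0.8506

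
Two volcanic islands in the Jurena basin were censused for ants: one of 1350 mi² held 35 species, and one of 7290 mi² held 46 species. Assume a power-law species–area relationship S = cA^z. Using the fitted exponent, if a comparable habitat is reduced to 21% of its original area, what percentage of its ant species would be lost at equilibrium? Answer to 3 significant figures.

z = ln(46/35) / ln(7290/1350) = 0.2733 / 1.6864 = 0.1621
S_new/S_old = (A_new/A_old)^z = 0.21^0.1621 = exp(0.1621 × -1.5606) = 0.7765
Fraction lost = 1 − 0.7765 = 0.2235

22.3%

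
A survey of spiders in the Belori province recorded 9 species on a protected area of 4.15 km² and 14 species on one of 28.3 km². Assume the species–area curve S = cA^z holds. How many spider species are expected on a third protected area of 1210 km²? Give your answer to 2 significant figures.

33

z = ln(14/9) / ln(28.3/4.15) = 0.4418 / 1.9198 = 0.2302
c = 9 / 4.15^0.2302 = 9 / 1.388 = 6.486
S₃ = 6.486 × 1210^0.2302 = 6.486 × 5.123 ≈ 33.23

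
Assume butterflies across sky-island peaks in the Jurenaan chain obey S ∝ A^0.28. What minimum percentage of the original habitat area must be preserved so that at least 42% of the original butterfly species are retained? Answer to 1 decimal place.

Need (A_new/A_old)^0.28 = 0.42, so A_new/A_old = 0.42^(1/0.28) = 0.42^3.571
ln(A_new/A_old) = ln 0.42 / 0.28 = -0.8675 / 0.28 = -3.0982
A_new/A_old = e^-3.0982 ≈ 0.04513

4.5%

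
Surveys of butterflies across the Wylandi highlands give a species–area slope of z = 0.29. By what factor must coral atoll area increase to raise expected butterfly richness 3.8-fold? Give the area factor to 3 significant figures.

99.8

(A₂/A₁)^0.29 = 3.8, so A₂/A₁ = 3.8^(1/0.29) = 3.8^3.448
ln(A₂/A₁) = ln 3.8 / 0.29 = 1.3350 / 0.29 = 4.6035
A₂/A₁ = e^4.6035 ≈ 99.83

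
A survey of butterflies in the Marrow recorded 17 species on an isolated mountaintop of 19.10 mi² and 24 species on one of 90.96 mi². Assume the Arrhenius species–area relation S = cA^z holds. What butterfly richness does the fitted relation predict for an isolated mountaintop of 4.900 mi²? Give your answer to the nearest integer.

z = ln(24/17) / ln(90.96/19.1) = 0.3448 / 1.5607 = 0.2209
c = 17 / 19.1^0.2209 = 17 / 1.919 = 8.859
S₃ = 8.859 × 4.9^0.2209 = 8.859 × 1.421 ≈ 12.59

13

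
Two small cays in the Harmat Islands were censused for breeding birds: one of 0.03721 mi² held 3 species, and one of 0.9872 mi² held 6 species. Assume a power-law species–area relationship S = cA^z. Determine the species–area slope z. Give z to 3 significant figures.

Taking logs: ln S = ln c + z ln A, so z = (ln S₂ − ln S₁)/(ln A₂ − ln A₁).
z = ln(6/3) / ln(0.9872/0.03721) = ln(2) / ln(26.53) = 0.6931 / 3.2783 = 0.2114

0.211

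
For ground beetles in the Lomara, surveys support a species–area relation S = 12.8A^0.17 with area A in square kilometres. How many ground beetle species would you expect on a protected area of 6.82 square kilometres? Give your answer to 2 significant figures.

18

S = 12.8 × 6.82^0.17 = 12.8 × 1.386 ≈ 17.74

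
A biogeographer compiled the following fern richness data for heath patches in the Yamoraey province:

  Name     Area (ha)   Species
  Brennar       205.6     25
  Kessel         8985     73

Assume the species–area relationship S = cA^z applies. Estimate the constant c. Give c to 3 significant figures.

z = ln(S₂/S₁) / ln(A₂/A₁) = ln(73/25) / ln(8985/205.6) = 1.0716 / 3.7774 = 0.2837
c = S₁ / A₁^z = 25 / 205.6^0.2837 = 25 / 4.531 = 5.518

5.52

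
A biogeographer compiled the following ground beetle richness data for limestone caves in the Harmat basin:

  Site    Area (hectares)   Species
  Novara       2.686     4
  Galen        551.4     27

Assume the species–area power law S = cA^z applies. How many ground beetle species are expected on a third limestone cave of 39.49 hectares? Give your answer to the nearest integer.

z = ln(27/4) / ln(551.4/2.686) = 1.9095 / 5.3244 = 0.3586
c = 4 / 2.686^0.3586 = 4 / 1.425 = 2.807
S₃ = 2.807 × 39.49^0.3586 = 2.807 × 3.737 ≈ 10.49

10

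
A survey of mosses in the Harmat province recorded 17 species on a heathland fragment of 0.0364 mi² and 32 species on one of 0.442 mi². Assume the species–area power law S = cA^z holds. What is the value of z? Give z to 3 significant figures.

0.253

Taking logs: ln S = ln c + z ln A, so z = (ln S₂ − ln S₁)/(ln A₂ − ln A₁).
z = ln(32/17) / ln(0.442/0.0364) = ln(1.882) / ln(12.14) = 0.6325 / 2.4967 = 0.2533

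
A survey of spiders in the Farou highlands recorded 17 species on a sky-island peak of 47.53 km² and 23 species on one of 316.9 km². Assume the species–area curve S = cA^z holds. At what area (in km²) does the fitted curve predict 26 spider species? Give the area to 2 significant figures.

680 km²

z = ln(23/17) / ln(316.9/47.53) = 0.3023 / 1.8972 = 0.1593
c = 17 / 47.53^0.1593 = 17 / 1.85 = 9.189
A = (26/9.189)^(1/0.1593) ⇒ ln A = ln(2.83)/0.1593 = 6.5281
A = e^6.5281 ≈ 684.1 km²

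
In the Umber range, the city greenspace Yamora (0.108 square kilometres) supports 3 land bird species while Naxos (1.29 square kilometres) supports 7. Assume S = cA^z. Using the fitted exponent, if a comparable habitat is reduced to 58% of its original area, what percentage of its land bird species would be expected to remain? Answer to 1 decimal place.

83.0%

z = ln(7/3) / ln(1.29/0.108) = 0.8473 / 2.4803 = 0.3416
S_new/S_old = (A_new/A_old)^z = 0.58^0.3416 = exp(0.3416 × -0.5447) = 0.8302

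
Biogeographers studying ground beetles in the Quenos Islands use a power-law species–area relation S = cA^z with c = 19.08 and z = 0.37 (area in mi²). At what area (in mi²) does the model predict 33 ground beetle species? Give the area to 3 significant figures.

33 = 19.08 × A^0.37  ⇒  A^0.37 = 33/19.08 = 1.73
ln A = ln(1.73) / 0.37 = 0.5479 / 0.37 = 1.4807
A = e^1.4807 ≈ 4.396 mi²

4.40 mi²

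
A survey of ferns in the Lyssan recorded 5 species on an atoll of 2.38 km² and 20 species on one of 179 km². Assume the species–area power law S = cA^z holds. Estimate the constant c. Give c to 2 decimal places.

z = ln(S₂/S₁) / ln(A₂/A₁) = ln(20/5) / ln(179/2.38) = 1.3863 / 4.3203 = 0.3209
c = S₁ / A₁^z = 5 / 2.38^0.3209 = 5 / 1.321 = 3.786

3.79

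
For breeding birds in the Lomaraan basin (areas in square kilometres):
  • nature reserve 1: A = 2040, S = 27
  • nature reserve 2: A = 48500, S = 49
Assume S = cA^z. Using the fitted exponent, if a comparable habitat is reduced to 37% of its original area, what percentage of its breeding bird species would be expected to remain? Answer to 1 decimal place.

82.9%

z = ln(49/27) / ln(48500/2040) = 0.5960 / 3.1686 = 0.1881
S_new/S_old = (A_new/A_old)^z = 0.37^0.1881 = exp(0.1881 × -0.9943) = 0.8294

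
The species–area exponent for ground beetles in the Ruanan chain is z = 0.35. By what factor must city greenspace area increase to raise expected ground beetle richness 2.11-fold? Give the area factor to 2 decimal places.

(A₂/A₁)^0.35 = 2.11, so A₂/A₁ = 2.11^(1/0.35) = 2.11^2.857
ln(A₂/A₁) = ln 2.11 / 0.35 = 0.7467 / 0.35 = 2.1334
A₂/A₁ = e^2.1334 ≈ 8.443

8.44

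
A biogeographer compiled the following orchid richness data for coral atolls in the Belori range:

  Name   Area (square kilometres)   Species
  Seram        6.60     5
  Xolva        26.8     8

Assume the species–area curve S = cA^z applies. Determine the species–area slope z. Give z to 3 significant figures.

Taking logs: ln S = ln c + z ln A, so z = (ln S₂ − ln S₁)/(ln A₂ − ln A₁).
z = ln(8/5) / ln(26.8/6.6) = ln(1.6) / ln(4.061) = 0.4700 / 1.4013 = 0.3354

0.335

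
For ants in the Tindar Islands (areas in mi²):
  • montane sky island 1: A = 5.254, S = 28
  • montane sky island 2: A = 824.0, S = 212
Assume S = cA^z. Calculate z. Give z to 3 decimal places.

0.400

Taking logs: ln S = ln c + z ln A, so z = (ln S₂ − ln S₁)/(ln A₂ − ln A₁).
z = ln(212/28) / ln(824/5.254) = ln(7.571) / ln(156.8) = 2.0244 / 5.0552 = 0.4005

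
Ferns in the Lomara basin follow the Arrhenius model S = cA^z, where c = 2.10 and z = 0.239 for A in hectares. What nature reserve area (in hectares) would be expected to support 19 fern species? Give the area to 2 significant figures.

10000 hectares

19 = 2.1 × A^0.239  ⇒  A^0.239 = 19/2.1 = 9.048
ln A = ln(9.048) / 0.239 = 2.2025 / 0.239 = 9.2155
A = e^9.2155 ≈ 10052 hectares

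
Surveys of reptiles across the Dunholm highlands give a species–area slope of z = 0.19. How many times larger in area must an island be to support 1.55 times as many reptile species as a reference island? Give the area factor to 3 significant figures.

10.0

(A₂/A₁)^0.19 = 1.55, so A₂/A₁ = 1.55^(1/0.19) = 1.55^5.263
ln(A₂/A₁) = ln 1.55 / 0.19 = 0.4383 / 0.19 = 2.3066
A₂/A₁ = e^2.3066 ≈ 10.04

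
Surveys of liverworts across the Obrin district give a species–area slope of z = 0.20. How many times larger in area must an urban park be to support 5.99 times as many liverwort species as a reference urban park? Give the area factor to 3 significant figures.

(A₂/A₁)^0.2 = 5.99, so A₂/A₁ = 5.99^(1/0.2) = 5.99^5
ln(A₂/A₁) = ln 5.99 / 0.2 = 1.7901 / 0.2 = 8.9505
A₂/A₁ = e^8.9505 ≈ 7711

7710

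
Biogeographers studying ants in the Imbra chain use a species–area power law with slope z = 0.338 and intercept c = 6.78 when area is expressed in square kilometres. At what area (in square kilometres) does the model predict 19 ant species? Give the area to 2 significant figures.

21 square kilometres

19 = 6.78 × A^0.338  ⇒  A^0.338 = 19/6.78 = 2.802
ln A = ln(2.802) / 0.338 = 1.0305 / 0.338 = 3.0487
A = e^3.0487 ≈ 21.09 square kilometres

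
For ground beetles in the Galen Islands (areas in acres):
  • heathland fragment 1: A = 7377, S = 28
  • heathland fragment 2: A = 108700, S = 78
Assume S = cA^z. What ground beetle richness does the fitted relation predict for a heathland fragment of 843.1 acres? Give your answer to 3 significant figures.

12.3

z = ln(78/28) / ln(108700/7377) = 1.0245 / 2.6902 = 0.3808
c = 28 / 7377^0.3808 = 28 / 29.72 = 0.9423
S₃ = 0.9423 × 843.1^0.3808 = 0.9423 × 13.01 ≈ 12.26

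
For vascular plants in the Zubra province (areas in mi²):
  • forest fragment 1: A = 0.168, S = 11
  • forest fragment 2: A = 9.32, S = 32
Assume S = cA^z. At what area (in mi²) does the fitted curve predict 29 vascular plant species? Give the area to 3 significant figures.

z = ln(32/11) / ln(9.32/0.168) = 1.0678 / 4.0160 = 0.2659
c = 11 / 0.168^0.2659 = 11 / 0.6223 = 17.68
A = (29/17.68)^(1/0.2659) ⇒ ln A = ln(1.641)/0.2659 = 1.8619
A = e^1.8619 ≈ 6.436 mi²

6.44 mi²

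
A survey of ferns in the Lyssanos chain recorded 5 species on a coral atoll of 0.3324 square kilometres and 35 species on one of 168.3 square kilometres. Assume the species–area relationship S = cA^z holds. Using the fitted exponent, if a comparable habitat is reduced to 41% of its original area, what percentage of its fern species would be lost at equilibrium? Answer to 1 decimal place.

24.3%

z = ln(35/5) / ln(168.3/0.3324) = 1.9459 / 6.2272 = 0.3125
S_new/S_old = (A_new/A_old)^z = 0.41^0.3125 = exp(0.3125 × -0.8916) = 0.7568
Fraction lost = 1 − 0.7568 = 0.2432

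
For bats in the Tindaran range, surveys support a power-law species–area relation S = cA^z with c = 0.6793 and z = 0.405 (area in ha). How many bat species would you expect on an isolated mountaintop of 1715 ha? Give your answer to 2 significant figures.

14

S = 0.6793 × 1715^0.405
ln S = ln 0.6793 + 0.405 × ln 1715 = -0.3867 + 0.405 × 7.4472 = 2.6294
S = e^2.6294 ≈ 13.87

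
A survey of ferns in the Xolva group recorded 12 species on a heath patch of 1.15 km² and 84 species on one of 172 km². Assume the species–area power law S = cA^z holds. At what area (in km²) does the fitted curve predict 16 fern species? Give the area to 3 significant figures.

z = ln(84/12) / ln(172/1.15) = 1.9459 / 5.0077 = 0.3886
c = 12 / 1.15^0.3886 = 12 / 1.056 = 11.37
A = (16/11.37)^(1/0.3886) ⇒ ln A = ln(1.408)/0.3886 = 0.8801
A = e^0.8801 ≈ 2.411 km²

2.41 km²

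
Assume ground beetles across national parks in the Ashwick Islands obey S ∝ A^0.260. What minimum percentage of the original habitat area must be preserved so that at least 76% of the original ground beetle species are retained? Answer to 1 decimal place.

Need (A_new/A_old)^0.26 = 0.76, so A_new/A_old = 0.76^(1/0.26) = 0.76^3.846
ln(A_new/A_old) = ln 0.76 / 0.26 = -0.2744 / 0.26 = -1.0555
A_new/A_old = e^-1.0555 ≈ 0.348

34.8%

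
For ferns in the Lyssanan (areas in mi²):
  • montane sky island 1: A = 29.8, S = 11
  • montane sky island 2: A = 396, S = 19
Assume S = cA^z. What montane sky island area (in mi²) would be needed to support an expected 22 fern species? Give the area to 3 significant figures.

793 mi²

z = ln(19/11) / ln(396/29.8) = 0.5465 / 2.5869 = 0.2113
c = 11 / 29.8^0.2113 = 11 / 2.049 = 5.369
A = (22/5.369)^(1/0.2113) ⇒ ln A = ln(4.097)/0.2113 = 6.6753
A = e^6.6753 ≈ 792.6 mi²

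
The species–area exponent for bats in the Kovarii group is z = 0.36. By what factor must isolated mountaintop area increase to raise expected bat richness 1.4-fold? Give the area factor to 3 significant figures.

2.55

(A₂/A₁)^0.36 = 1.4, so A₂/A₁ = 1.4^(1/0.36) = 1.4^2.778
ln(A₂/A₁) = ln 1.4 / 0.36 = 0.3365 / 0.36 = 0.9346
A₂/A₁ = e^0.9346 ≈ 2.546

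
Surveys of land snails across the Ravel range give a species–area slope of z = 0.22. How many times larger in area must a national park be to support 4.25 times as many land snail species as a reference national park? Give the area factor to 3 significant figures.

(A₂/A₁)^0.22 = 4.25, so A₂/A₁ = 4.25^(1/0.22) = 4.25^4.545
ln(A₂/A₁) = ln 4.25 / 0.22 = 1.4469 / 0.22 = 6.5769
A₂/A₁ = e^6.5769 ≈ 718.3

718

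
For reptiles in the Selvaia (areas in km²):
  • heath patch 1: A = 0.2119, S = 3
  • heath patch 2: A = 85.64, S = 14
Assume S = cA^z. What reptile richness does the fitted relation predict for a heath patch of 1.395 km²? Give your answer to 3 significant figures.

z = ln(14/3) / ln(85.64/0.2119) = 1.5404 / 6.0018 = 0.2567
c = 3 / 0.2119^0.2567 = 3 / 0.6715 = 4.468
S₃ = 4.468 × 1.395^0.2567 = 4.468 × 1.089 ≈ 4.866

4.87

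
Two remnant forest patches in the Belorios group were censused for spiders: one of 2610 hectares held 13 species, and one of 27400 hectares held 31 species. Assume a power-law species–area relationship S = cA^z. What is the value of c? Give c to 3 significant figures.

z = ln(S₂/S₁) / ln(A₂/A₁) = ln(31/13) / ln(27400/2610) = 0.8690 / 2.3512 = 0.3696
c = S₁ / A₁^z = 13 / 2610^0.3696 = 13 / 18.32 = 0.7097

0.710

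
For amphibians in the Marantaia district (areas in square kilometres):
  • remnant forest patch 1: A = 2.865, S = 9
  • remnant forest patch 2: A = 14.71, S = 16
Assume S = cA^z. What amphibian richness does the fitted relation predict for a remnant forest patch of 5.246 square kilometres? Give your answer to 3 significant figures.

11.1

z = ln(16/9) / ln(14.71/2.865) = 0.5754 / 1.6360 = 0.3517
c = 9 / 2.865^0.3517 = 9 / 1.448 = 6.215
S₃ = 6.215 × 5.246^0.3517 = 6.215 × 1.791 ≈ 11.13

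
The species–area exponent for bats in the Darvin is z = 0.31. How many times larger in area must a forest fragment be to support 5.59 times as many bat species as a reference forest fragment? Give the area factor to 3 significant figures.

258

(A₂/A₁)^0.31 = 5.59, so A₂/A₁ = 5.59^(1/0.31) = 5.59^3.226
ln(A₂/A₁) = ln 5.59 / 0.31 = 1.7210 / 0.31 = 5.5515
A₂/A₁ = e^5.5515 ≈ 257.6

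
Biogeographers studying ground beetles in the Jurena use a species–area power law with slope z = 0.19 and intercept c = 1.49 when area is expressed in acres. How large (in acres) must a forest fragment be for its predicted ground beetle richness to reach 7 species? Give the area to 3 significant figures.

3440 acres

7 = 1.49 × A^0.19  ⇒  A^0.19 = 7/1.49 = 4.698
ln A = ln(4.698) / 0.19 = 1.5471 / 0.19 = 8.1428
A = e^8.1428 ≈ 3439 acres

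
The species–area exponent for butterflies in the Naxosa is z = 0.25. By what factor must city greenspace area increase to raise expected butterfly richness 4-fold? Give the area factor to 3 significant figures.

(A₂/A₁)^0.25 = 4, so A₂/A₁ = 4^(1/0.25) = 4^4
ln(A₂/A₁) = ln 4 / 0.25 = 1.3863 / 0.25 = 5.5452
A₂/A₁ = e^5.5452 ≈ 256

256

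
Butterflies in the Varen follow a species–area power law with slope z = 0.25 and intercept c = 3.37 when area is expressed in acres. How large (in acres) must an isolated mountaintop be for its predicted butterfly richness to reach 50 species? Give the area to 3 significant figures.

48500 acres

50 = 3.37 × A^0.25  ⇒  A^0.25 = 50/3.37 = 14.84
ln A = ln(14.84) / 0.25 = 2.6971 / 0.25 = 10.7884
A = e^10.7884 ≈ 48457 acres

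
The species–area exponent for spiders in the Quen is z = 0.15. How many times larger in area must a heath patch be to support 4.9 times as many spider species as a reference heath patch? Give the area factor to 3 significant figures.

(A₂/A₁)^0.15 = 4.9, so A₂/A₁ = 4.9^(1/0.15) = 4.9^6.667
ln(A₂/A₁) = ln 4.9 / 0.15 = 1.5892 / 0.15 = 10.5949
A₂/A₁ = e^10.5949 ≈ 39931

39900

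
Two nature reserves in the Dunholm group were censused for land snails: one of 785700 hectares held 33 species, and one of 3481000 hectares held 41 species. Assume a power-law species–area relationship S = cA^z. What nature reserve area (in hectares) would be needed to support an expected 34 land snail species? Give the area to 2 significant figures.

960000 hectares

z = ln(41/33) / ln(3481000/785700) = 0.2171 / 1.4885 = 0.1458
c = 33 / 785700^0.1458 = 33 / 7.239 = 4.559
A = (34/4.559)^(1/0.1458) ⇒ ln A = ln(7.459)/0.1458 = 13.7790
A = e^13.7790 ≈ 964191 hectares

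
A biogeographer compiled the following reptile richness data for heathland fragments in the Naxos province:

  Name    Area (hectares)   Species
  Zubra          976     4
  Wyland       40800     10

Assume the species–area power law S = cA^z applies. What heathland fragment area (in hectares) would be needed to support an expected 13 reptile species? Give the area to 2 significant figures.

120000 hectares

z = ln(10/4) / ln(40800/976) = 0.9163 / 3.7330 = 0.2455
c = 4 / 976^0.2455 = 4 / 5.417 = 0.7384
A = (13/0.7384)^(1/0.2455) ⇒ ln A = ln(17.61)/0.2455 = 11.6853
A = e^11.6853 ≈ 118814 hectares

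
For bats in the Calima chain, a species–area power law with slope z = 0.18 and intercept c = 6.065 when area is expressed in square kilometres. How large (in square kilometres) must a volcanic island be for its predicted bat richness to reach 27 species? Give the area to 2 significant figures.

27 = 6.065 × A^0.18  ⇒  A^0.18 = 27/6.065 = 4.452
ln A = ln(4.452) / 0.18 = 1.4933 / 0.18 = 8.2961
A = e^8.2961 ≈ 4008 square kilometres

4000 square kilometres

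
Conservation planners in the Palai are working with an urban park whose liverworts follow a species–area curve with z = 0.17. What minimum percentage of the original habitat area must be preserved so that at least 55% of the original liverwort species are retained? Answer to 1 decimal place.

3.0%

Need (A_new/A_old)^0.17 = 0.55, so A_new/A_old = 0.55^(1/0.17) = 0.55^5.882
ln(A_new/A_old) = ln 0.55 / 0.17 = -0.5978 / 0.17 = -3.5167
A_new/A_old = e^-3.5167 ≈ 0.0297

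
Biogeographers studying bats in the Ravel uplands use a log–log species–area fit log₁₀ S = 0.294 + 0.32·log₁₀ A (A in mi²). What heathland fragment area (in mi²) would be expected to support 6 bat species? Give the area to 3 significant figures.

6 = 1.968 × A^0.32  ⇒  A^0.32 = 6/1.968 = 3.049
ln A = ln(3.049) / 0.32 = 1.1148 / 0.32 = 3.4837
A = e^3.4837 ≈ 32.58 mi²

32.6 mi²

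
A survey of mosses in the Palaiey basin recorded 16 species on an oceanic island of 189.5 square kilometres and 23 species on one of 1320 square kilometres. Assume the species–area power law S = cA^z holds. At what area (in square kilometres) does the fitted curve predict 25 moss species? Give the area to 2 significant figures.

z = ln(23/16) / ln(1320/189.5) = 0.3629 / 1.9410 = 0.1870
c = 16 / 189.5^0.1870 = 16 / 2.666 = 6.002
A = (25/6.002)^(1/0.1870) ⇒ ln A = ln(4.165)/0.1870 = 7.6314
A = e^7.6314 ≈ 2062 square kilometres

2100 square kilometres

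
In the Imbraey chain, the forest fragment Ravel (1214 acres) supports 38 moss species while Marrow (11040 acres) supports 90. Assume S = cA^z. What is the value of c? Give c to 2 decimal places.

z = ln(S₂/S₁) / ln(A₂/A₁) = ln(90/38) / ln(11040/1214) = 0.8622 / 2.2076 = 0.3906
c = S₁ / A₁^z = 38 / 1214^0.3906 = 38 / 16.02 = 2.372

2.37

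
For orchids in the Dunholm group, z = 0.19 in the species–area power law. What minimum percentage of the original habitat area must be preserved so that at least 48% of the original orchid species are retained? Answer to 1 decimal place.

2.1%

Need (A_new/A_old)^0.19 = 0.48, so A_new/A_old = 0.48^(1/0.19) = 0.48^5.263
ln(A_new/A_old) = ln 0.48 / 0.19 = -0.7340 / 0.19 = -3.8630
A_new/A_old = e^-3.8630 ≈ 0.021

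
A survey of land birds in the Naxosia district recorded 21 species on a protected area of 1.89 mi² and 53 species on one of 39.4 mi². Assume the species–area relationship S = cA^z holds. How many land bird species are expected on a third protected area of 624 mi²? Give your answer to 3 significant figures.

z = ln(53/21) / ln(39.4/1.89) = 0.9258 / 3.0372 = 0.3048
c = 21 / 1.89^0.3048 = 21 / 1.214 = 17.3
S₃ = 17.3 × 624^0.3048 = 17.3 × 7.112 ≈ 123

123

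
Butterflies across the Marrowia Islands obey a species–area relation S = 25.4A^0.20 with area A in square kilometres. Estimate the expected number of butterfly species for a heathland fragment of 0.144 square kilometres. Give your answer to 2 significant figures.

17

S = 25.4 × 0.144^0.2 = 25.4 × 0.6787 ≈ 17.24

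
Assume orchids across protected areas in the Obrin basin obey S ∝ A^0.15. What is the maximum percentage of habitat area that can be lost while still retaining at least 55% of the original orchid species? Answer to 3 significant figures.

Need (A_new/A_old)^0.15 = 0.55, so A_new/A_old = 0.55^(1/0.15) = 0.55^6.667
ln(A_new/A_old) = ln 0.55 / 0.15 = -0.5978 / 0.15 = -3.9856
A_new/A_old = e^-3.9856 ≈ 0.01858
Fraction that can be lost = 1 − 0.01858 = 0.9814

98.1%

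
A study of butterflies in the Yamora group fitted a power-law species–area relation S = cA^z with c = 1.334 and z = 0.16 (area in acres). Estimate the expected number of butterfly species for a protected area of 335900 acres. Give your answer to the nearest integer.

10 species

S = 1.334 × 335900^0.16 = 1.334 × 7.659 ≈ 10.22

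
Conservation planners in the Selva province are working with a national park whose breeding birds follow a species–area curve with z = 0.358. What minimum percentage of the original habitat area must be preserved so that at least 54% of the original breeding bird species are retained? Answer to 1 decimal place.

Need (A_new/A_old)^0.358 = 0.54, so A_new/A_old = 0.54^(1/0.358) = 0.54^2.793
ln(A_new/A_old) = ln 0.54 / 0.358 = -0.6162 / 0.358 = -1.7212
A_new/A_old = e^-1.7212 ≈ 0.1789

17.9%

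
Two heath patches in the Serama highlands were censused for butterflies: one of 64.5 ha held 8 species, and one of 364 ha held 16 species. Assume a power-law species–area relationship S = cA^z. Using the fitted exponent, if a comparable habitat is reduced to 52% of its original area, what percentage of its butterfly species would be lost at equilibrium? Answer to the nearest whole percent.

23%

z = ln(16/8) / ln(364/64.5) = 0.6931 / 1.7305 = 0.4005
S_new/S_old = (A_new/A_old)^z = 0.52^0.4005 = exp(0.4005 × -0.6539) = 0.7696
Fraction lost = 1 − 0.7696 = 0.2304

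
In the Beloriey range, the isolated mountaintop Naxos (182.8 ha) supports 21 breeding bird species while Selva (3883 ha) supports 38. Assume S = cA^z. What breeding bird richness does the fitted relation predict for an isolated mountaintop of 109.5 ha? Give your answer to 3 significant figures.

19.0

z = ln(38/21) / ln(3883/182.8) = 0.5931 / 3.0560 = 0.1941
c = 21 / 182.8^0.1941 = 21 / 2.748 = 7.643
S₃ = 7.643 × 109.5^0.1941 = 7.643 × 2.488 ≈ 19.01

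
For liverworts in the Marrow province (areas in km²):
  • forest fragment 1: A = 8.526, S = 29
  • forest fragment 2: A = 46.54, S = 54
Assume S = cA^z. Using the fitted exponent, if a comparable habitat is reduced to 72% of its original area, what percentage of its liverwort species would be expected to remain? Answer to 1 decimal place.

88.7%

z = ln(54/29) / ln(46.54/8.526) = 0.6217 / 1.6972 = 0.3663
S_new/S_old = (A_new/A_old)^z = 0.72^0.3663 = exp(0.3663 × -0.3285) = 0.8866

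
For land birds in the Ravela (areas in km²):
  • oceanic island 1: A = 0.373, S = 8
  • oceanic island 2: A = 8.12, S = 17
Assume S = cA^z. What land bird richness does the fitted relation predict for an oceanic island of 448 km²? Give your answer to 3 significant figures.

45.4

z = ln(17/8) / ln(8.12/0.373) = 0.7538 / 3.0805 = 0.2447
c = 8 / 0.373^0.2447 = 8 / 0.7856 = 10.18
S₃ = 10.18 × 448^0.2447 = 10.18 × 4.454 ≈ 45.36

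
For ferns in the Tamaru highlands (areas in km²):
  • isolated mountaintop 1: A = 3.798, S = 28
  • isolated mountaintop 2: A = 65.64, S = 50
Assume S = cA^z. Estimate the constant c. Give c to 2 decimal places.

21.34

z = ln(S₂/S₁) / ln(A₂/A₁) = ln(50/28) / ln(65.64/3.798) = 0.5798 / 2.8497 = 0.2035
c = S₁ / A₁^z = 28 / 3.798^0.2035 = 28 / 1.312 = 21.34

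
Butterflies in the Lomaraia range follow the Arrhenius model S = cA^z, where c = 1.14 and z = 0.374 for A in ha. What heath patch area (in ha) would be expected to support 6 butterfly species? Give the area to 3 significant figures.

84.8 ha

6 = 1.14 × A^0.374  ⇒  A^0.374 = 6/1.14 = 5.263
ln A = ln(5.263) / 0.374 = 1.6607 / 0.374 = 4.4405
A = e^4.4405 ≈ 84.81 ha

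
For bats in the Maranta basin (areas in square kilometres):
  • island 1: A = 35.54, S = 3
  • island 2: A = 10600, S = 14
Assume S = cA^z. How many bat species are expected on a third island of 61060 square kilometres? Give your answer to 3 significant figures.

22.5

z = ln(14/3) / ln(10600/35.54) = 1.5404 / 5.6980 = 0.2704
c = 3 / 35.54^0.2704 = 3 / 2.626 = 1.143
S₃ = 1.143 × 61060^0.2704 = 1.143 × 19.67 ≈ 22.48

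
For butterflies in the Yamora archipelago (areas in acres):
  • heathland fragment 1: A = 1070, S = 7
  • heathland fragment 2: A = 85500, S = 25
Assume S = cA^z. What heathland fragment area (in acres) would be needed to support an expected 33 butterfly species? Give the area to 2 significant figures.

220000 acres

z = ln(25/7) / ln(85500/1070) = 1.2730 / 4.3809 = 0.2906
c = 7 / 1070^0.2906 = 7 / 7.59 = 0.9222
A = (33/0.9222)^(1/0.2906) ⇒ ln A = ln(35.78)/0.2906 = 12.3117
A = e^12.3117 ≈ 222288 acres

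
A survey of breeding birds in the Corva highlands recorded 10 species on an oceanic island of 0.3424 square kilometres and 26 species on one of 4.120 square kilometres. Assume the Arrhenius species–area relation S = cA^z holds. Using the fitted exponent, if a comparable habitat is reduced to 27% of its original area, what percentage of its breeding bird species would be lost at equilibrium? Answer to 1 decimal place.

39.5%

z = ln(26/10) / ln(4.12/0.3424) = 0.9555 / 2.4876 = 0.3841
S_new/S_old = (A_new/A_old)^z = 0.27^0.3841 = exp(0.3841 × -1.3093) = 0.6048
Fraction lost = 1 − 0.6048 = 0.3952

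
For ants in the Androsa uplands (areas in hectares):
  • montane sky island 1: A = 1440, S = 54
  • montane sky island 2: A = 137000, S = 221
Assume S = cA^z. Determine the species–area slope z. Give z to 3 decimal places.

Taking logs: ln S = ln c + z ln A, so z = (ln S₂ − ln S₁)/(ln A₂ − ln A₁).
z = ln(221/54) / ln(137000/1440) = ln(4.093) / ln(95.14) = 1.4092 / 4.5553 = 0.3093

0.309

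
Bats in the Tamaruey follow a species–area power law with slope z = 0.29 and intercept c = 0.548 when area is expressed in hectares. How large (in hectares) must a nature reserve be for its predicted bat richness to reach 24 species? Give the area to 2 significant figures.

24 = 0.548 × A^0.29  ⇒  A^0.29 = 24/0.548 = 43.8
ln A = ln(43.8) / 0.29 = 3.7795 / 0.29 = 13.0329
A = e^13.0329 ≈ 457200 hectares

460000 hectares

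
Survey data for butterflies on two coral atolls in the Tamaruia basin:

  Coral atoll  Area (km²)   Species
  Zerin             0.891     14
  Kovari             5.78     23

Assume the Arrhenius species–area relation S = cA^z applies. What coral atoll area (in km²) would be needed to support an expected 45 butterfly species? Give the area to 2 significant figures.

72 km²

z = ln(23/14) / ln(5.78/0.891) = 0.4964 / 1.8698 = 0.2655
c = 14 / 0.891^0.2655 = 14 / 0.9698 = 14.44
A = (45/14.44)^(1/0.2655) ⇒ ln A = ln(3.117)/0.2655 = 4.2823
A = e^4.2823 ≈ 72.41 km²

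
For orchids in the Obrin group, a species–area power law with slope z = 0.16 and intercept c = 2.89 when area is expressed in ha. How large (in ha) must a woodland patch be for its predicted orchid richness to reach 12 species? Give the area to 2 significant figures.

7300 ha

12 = 2.89 × A^0.16  ⇒  A^0.16 = 12/2.89 = 4.152
ln A = ln(4.152) / 0.16 = 1.4237 / 0.16 = 8.8978
A = e^8.8978 ≈ 7316 ha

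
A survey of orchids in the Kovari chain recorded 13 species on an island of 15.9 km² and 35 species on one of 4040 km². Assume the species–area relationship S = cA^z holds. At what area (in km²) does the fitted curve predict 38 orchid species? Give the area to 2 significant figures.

z = ln(35/13) / ln(4040/15.9) = 0.9904 / 5.5377 = 0.1788
c = 13 / 15.9^0.1788 = 13 / 1.64 = 7.926
A = (38/7.926)^(1/0.1788) ⇒ ln A = ln(4.794)/0.1788 = 8.7638
A = e^8.7638 ≈ 6399 km²

6400 km²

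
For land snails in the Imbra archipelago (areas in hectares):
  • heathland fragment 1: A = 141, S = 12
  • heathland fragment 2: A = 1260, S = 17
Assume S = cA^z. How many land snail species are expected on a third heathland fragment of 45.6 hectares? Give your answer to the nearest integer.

10

z = ln(17/12) / ln(1260/141) = 0.3483 / 2.1901 = 0.1590
c = 12 / 141^0.1590 = 12 / 2.197 = 5.462
S₃ = 5.462 × 45.6^0.1590 = 5.462 × 1.836 ≈ 10.03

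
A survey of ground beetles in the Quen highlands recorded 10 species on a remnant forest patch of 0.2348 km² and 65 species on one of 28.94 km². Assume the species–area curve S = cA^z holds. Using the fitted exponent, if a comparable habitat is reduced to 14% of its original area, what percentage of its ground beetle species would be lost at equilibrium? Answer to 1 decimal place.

z = ln(65/10) / ln(28.94/0.2348) = 1.8718 / 4.8142 = 0.3888
S_new/S_old = (A_new/A_old)^z = 0.14^0.3888 = exp(0.3888 × -1.9661) = 0.4656
Fraction lost = 1 − 0.4656 = 0.5344

53.4%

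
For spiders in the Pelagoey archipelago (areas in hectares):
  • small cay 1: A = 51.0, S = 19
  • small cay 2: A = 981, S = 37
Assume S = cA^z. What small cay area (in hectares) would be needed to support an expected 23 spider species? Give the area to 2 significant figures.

z = ln(37/19) / ln(981/51) = 0.6665 / 2.9567 = 0.2254
c = 19 / 51^0.2254 = 19 / 2.426 = 7.832
A = (23/7.832)^(1/0.2254) ⇒ ln A = ln(2.937)/0.2254 = 4.7794
A = e^4.7794 ≈ 119 hectares

120 hectares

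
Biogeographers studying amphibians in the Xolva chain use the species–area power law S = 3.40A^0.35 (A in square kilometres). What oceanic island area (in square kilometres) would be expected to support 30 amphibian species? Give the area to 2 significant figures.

500 square kilometres

30 = 3.4 × A^0.35  ⇒  A^0.35 = 30/3.4 = 8.824
ln A = ln(8.824) / 0.35 = 2.1774 / 0.35 = 6.2212
A = e^6.2212 ≈ 503.3 square kilometres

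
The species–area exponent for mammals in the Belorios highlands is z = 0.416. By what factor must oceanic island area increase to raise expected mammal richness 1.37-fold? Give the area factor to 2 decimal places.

2.13

(A₂/A₁)^0.416 = 1.37, so A₂/A₁ = 1.37^(1/0.416) = 1.37^2.404
ln(A₂/A₁) = ln 1.37 / 0.416 = 0.3148 / 0.416 = 0.7568
A₂/A₁ = e^0.7568 ≈ 2.131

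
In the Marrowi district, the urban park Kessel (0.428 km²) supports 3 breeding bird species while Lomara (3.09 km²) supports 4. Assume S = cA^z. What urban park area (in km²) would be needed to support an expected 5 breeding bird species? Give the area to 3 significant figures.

z = ln(4/3) / ln(3.09/0.428) = 0.2877 / 1.9768 = 0.1455
c = 3 / 0.428^0.1455 = 3 / 0.8838 = 3.394
A = (5/3.394)^(1/0.1455) ⇒ ln A = ln(1.473)/0.1455 = 2.6615
A = e^2.6615 ≈ 14.32 km²

14.3 km²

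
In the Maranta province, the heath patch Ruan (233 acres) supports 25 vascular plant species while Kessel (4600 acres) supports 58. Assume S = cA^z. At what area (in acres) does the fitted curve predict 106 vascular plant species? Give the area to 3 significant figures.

z = ln(58/25) / ln(4600/233) = 0.8416 / 2.9828 = 0.2821
c = 25 / 233^0.2821 = 25 / 4.655 = 5.37
A = (106/5.37)^(1/0.2821) ⇒ ln A = ln(19.74)/0.2821 = 10.5710
A = e^10.5710 ≈ 38988 acres

39000 acres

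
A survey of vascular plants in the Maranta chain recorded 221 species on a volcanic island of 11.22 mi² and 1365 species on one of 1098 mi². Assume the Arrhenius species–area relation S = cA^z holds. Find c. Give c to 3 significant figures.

z = ln(S₂/S₁) / ln(A₂/A₁) = ln(1365/221) / ln(1098/11.22) = 1.8207 / 4.5835 = 0.3972
c = S₁ / A₁^z = 221 / 11.22^0.3972 = 221 / 2.613 = 84.59

84.6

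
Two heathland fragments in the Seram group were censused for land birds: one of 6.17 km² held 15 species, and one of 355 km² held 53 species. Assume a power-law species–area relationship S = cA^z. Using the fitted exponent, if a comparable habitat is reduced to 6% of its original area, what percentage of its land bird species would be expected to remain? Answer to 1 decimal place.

z = ln(53/15) / ln(355/6.17) = 1.2622 / 4.0524 = 0.3115
S_new/S_old = (A_new/A_old)^z = 0.06^0.3115 = exp(0.3115 × -2.8134) = 0.4163

41.6%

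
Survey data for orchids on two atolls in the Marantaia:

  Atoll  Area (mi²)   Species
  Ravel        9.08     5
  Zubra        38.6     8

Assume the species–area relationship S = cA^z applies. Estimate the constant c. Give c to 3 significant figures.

2.44

z = ln(S₂/S₁) / ln(A₂/A₁) = ln(8/5) / ln(38.6/9.08) = 0.4700 / 1.4472 = 0.3248
c = S₁ / A₁^z = 5 / 9.08^0.3248 = 5 / 2.047 = 2.442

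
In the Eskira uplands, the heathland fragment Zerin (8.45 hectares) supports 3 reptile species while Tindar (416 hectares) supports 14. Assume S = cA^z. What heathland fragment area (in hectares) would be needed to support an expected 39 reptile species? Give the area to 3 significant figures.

5550 hectares

z = ln(14/3) / ln(416/8.45) = 1.5404 / 3.8965 = 0.3953
c = 3 / 8.45^0.3953 = 3 / 2.325 = 1.29
A = (39/1.29)^(1/0.3953) ⇒ ln A = ln(30.22)/0.3953 = 8.6221
A = e^8.6221 ≈ 5553 hectares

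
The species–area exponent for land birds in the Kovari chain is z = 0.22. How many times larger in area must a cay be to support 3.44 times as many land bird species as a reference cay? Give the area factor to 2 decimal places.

(A₂/A₁)^0.22 = 3.44, so A₂/A₁ = 3.44^(1/0.22) = 3.44^4.545
ln(A₂/A₁) = ln 3.44 / 0.22 = 1.2355 / 0.22 = 5.6158
A₂/A₁ = e^5.6158 ≈ 274.7

274.73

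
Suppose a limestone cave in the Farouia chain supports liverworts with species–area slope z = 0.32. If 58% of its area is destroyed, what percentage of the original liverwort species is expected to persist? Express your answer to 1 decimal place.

75.8%

S_new/S_old = (A_new/A_old)^z = 0.42^0.32
= exp(0.32 × ln 0.42) = exp(0.32 × -0.8675) = exp(-0.2776) ≈ 0.7576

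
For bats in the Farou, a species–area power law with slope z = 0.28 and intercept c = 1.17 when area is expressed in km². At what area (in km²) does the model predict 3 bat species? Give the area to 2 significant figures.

29 km²

3 = 1.17 × A^0.28  ⇒  A^0.28 = 3/1.17 = 2.564
ln A = ln(2.564) / 0.28 = 0.9416 / 0.28 = 3.3629
A = e^3.3629 ≈ 28.87 km²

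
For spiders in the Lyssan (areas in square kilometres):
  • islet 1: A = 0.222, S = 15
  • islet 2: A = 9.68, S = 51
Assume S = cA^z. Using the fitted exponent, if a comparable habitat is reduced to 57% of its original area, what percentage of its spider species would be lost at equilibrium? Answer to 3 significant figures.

z = ln(51/15) / ln(9.68/0.222) = 1.2238 / 3.7751 = 0.3242
S_new/S_old = (A_new/A_old)^z = 0.57^0.3242 = exp(0.3242 × -0.5621) = 0.8334
Fraction lost = 1 − 0.8334 = 0.1666

16.7%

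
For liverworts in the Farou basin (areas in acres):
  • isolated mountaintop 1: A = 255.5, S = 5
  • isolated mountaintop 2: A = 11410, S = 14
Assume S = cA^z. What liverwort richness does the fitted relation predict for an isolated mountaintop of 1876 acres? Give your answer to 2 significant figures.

8.6

z = ln(14/5) / ln(11410/255.5) = 1.0296 / 3.7990 = 0.2710
c = 5 / 255.5^0.2710 = 5 / 4.492 = 1.113
S₃ = 1.113 × 1876^0.2710 = 1.113 × 7.711 ≈ 8.583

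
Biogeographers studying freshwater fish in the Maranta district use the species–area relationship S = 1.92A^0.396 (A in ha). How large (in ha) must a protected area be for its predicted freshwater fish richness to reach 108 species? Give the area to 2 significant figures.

26000 ha

108 = 1.92 × A^0.396  ⇒  A^0.396 = 108/1.92 = 56.25
ln A = ln(56.25) / 0.396 = 4.0298 / 0.396 = 10.1763
A = e^10.1763 ≈ 26272 ha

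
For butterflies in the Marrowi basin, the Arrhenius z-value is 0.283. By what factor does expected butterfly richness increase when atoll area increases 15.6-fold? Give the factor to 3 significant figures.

2.18

S₂/S₁ = (A₂/A₁)^z = 15.6^0.283
ln(S₂/S₁) = 0.283 × ln 15.6 = 0.283 × 2.7473 = 0.7775
S₂/S₁ = e^0.7775 ≈ 2.176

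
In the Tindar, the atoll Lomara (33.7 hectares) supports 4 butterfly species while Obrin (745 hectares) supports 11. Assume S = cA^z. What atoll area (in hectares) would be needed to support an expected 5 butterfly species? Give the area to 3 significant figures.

66.7 hectares

z = ln(11/4) / ln(745/33.7) = 1.0116 / 3.0959 = 0.3268
c = 4 / 33.7^0.3268 = 4 / 3.156 = 1.267
A = (5/1.267)^(1/0.3268) ⇒ ln A = ln(3.945)/0.3268 = 4.2004
A = e^4.2004 ≈ 66.71 hectares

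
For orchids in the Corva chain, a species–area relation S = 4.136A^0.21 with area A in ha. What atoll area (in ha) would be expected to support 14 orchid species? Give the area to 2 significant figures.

14 = 4.136 × A^0.21  ⇒  A^0.21 = 14/4.136 = 3.385
ln A = ln(3.385) / 0.21 = 1.2193 / 0.21 = 5.8063
A = e^5.8063 ≈ 332.4 ha

330 ha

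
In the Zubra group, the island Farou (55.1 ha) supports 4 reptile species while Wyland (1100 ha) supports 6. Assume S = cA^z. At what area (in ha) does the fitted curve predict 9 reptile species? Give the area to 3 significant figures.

22000 ha

z = ln(6/4) / ln(1100/55.1) = 0.4055 / 2.9939 = 0.1354
c = 4 / 55.1^0.1354 = 4 / 1.721 = 2.324
A = (9/2.324)^(1/0.1354) ⇒ ln A = ln(3.872)/0.1354 = 9.9970
A = e^9.9970 ≈ 21960 ha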